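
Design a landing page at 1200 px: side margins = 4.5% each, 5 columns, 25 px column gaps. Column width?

198.4 px

Each margin = 4.5% of 1200 = 54 px; content = 1200 − 2·54 = 1092 px.
5c + 4·25 = 1092 → 5c = 992 → c = 198.4 px.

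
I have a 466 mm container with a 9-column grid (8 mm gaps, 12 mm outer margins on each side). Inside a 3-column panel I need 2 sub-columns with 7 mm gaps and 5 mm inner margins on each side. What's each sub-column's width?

62.5 mm

Take off 24 mm of margins, leaving 442 mm.
442 − 8·8 = 378; ÷9 gives c = 42 mm.
3-column span = 3·42 + 2·8 = 142 mm.
Inner content = 142 − 2·5 = 132 mm.
2 columns + 1 gap: 2d + 1·7 = 132.
2d = 132 − 7 = 125, so d = 62.5 mm.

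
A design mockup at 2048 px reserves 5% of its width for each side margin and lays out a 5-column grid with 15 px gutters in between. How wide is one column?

356.64 px

Each margin = 5% of 2048 = 102.4 px; content = 2048 − 2·102.4 = 1843.2 px.
1843.2 − 4·15 = 1783.2; ÷5 gives c = 356.64 px.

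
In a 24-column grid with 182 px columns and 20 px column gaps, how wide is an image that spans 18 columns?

3616 px

Span of 18: 18·182 + 17·20 = 3276 + 340 = 3616 px.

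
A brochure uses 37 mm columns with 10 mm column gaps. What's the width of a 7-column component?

319 mm

7 columns plus 6 column gaps: 259 + 60 = 319 mm.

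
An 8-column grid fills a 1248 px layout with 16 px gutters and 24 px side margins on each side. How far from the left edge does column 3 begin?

Subtract both margins: 1248 − 2·24 = 1200 px.
Subtracting 7 gutters of 16 leaves 1088 for 8 columns, so c = 136 px.
Column 3 starts at margin + 2·(column + gutter) = 24 + 2·152 = 328 px.

328 px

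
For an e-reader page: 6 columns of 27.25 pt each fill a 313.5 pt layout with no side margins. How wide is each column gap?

6·27.25 + 5g = 313.5 → 5g = 150 → g = 30 pt.

30 pt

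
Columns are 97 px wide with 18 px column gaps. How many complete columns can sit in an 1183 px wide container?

10 columns

k columns need k·97 + (k−1)·18 = k·115 − 18.
k·115 − 18 ≤ 1183 → k ≤ 1201 / 115 ≈ 10.44, so k = 10.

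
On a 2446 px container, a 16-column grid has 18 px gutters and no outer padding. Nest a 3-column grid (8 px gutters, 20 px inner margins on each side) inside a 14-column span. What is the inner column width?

Subtracting 15 gutters of 18 leaves 2176 for 16 columns, so c = 136 px.
14 columns plus 13 gutters: 1904 + 234 = 2138 px.
Inner content = 2138 − 2·20 = 2098 px.
Subtracting 2 gutters of 8 leaves 2082 for 3 columns, so d = 694 px.

694 px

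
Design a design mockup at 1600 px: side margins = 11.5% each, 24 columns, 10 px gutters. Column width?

41.75 px

Each margin = 11.5% of 1600 = 184 px; content = 1600 − 2·184 = 1232 px.
24c + 23·10 = 1232 → 24c = 1002 → c = 41.75 px.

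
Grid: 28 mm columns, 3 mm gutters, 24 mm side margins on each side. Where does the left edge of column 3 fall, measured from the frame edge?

Column 3 starts at margin + 2·(column + gutter) = 24 + 2·31 = 86 mm.

86 mm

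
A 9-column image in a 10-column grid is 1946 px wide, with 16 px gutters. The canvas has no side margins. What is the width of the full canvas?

Subtracting 8 gutters of 16 leaves 1818 for 9 columns, so c = 202 px.
Total width: 10·202 + 9·16 = 2164 px.

2164 px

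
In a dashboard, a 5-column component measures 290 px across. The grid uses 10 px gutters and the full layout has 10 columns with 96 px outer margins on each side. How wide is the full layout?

Subtracting 4 gutters of 10 leaves 250 for 5 columns, so c = 50 px.
Layout = 2·96 + 10·50 + 9·10 = 192 + 500 + 90 = 782 px.

782 px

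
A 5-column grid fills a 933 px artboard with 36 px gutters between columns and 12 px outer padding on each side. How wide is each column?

Content width = 933 − 2·12 = 909 px.
Subtracting 4 gutters of 36 leaves 765 for 5 columns, so c = 153 px.

153 px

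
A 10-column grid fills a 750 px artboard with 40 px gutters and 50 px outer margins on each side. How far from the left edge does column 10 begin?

Inside the margins: 750 − 100 = 650 px.
650 − 9·40 = 290; ÷10 gives c = 29 px.
Each column+gutter stride is 69 px; 9 of them past the 50 px margin is 50 + 621 = 671 px.

671 px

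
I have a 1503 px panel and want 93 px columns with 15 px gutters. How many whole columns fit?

14 columns

k columns need k·93 + (k−1)·15 = k·108 − 15.
k·108 − 15 ≤ 1503 → k ≤ 1518 / 108 ≈ 14.06, so k = 14.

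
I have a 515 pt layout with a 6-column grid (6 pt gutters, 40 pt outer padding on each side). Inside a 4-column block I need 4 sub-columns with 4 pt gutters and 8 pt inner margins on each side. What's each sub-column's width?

Outer content = 515 − 2·40 = 435 pt.
6c + 5·6 = 435 → 6c = 405 → c = 67.5 pt.
4 columns plus 3 gutters: 270 + 18 = 288 pt.
Inner content = 288 − 2·8 = 272 pt.
4d + 3·4 = 272 → 4d = 260 → d = 65 pt.

65 pt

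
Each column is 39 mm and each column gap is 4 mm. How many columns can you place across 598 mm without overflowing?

Each extra column adds 39 + 4 = 43 mm.
(598 + 4) / 43 = 14.00, so 14 columns fit.

14 columns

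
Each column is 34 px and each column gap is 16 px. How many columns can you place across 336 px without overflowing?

7 columns

k columns need k·34 + (k−1)·16 = k·50 − 16.
k·50 − 16 ≤ 336 → k ≤ 352 / 50 ≈ 7.04, so k = 7.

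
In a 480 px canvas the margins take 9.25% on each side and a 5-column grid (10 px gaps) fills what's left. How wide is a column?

70.24 px

Each margin = 9.25% of 480 = 44.4 px; content = 480 − 2·44.4 = 391.2 px.
Subtracting 4 gaps of 10 leaves 351.2 for 5 columns, so c = 70.24 px.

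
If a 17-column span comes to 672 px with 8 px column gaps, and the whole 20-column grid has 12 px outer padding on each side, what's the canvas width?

816 px

17c + 16·8 = 672 → 17c = 544 → c = 32 px.
Canvas = 2·12 + 20·32 + 19·8 = 24 + 640 + 152 = 816 px.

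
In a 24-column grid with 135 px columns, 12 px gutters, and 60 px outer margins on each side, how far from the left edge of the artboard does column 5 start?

648 px

Column 5 starts at margin + 4·(column + gutter) = 60 + 4·147 = 648 px.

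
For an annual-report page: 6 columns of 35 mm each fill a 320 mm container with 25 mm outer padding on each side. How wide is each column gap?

12 mm

Content width = 320 − 2·25 = 270 mm.
Columns use 210 mm, leaving 60 mm across 5 column gaps = 12 mm each.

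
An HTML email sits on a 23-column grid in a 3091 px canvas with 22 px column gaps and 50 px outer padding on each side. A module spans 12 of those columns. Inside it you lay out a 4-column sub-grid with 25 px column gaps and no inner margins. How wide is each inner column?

Subtract both margins: 3091 − 2·50 = 2991 px.
2991 − 22·22 = 2507; ÷23 gives c = 109 px.
12 columns plus 11 column gaps: 1308 + 242 = 1550 px.
4 columns + 3 column gaps: 4d + 3·25 = 1550.
4d = 1550 − 75 = 1475, so d = 368.75 px.

368.75 px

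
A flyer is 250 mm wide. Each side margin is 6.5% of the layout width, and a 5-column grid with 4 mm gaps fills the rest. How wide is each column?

40.3 mm

250 × (1 − 2·6.5%) = 250 × 87% = 217.5 mm for the columns.
5 columns + 4 gaps: 5c + 4·4 = 217.5.
5c = 217.5 − 16 = 201.5, so c = 40.3 mm.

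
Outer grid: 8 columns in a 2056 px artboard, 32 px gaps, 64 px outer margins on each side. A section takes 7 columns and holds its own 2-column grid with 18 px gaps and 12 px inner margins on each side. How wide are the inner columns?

Outer content = 2056 − 2·64 = 1928 px.
1928 − 7·32 = 1704; ÷8 gives c = 213 px.
7-column span = 7·213 + 6·32 = 1683 px.
Inner content = 1683 − 2·12 = 1659 px.
2d + 1·18 = 1659 → 2d = 1641 → d = 820.5 px.

820.5 px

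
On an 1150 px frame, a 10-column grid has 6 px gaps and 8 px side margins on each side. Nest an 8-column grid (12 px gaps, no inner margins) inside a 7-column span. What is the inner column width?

Outer content = 1150 − 2·8 = 1134 px.
10c + 9·6 = 1134 → 10c = 1080 → c = 108 px.
Span of 7: 7·108 + 6·6 = 756 + 36 = 792 px.
792 − 7·12 = 708; ÷8 gives d = 88.5 px.

88.5 px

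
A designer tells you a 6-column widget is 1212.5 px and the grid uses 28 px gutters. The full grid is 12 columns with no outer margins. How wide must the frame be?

Subtracting 5 gutters of 28 leaves 1072.5 for 6 columns, so c = 178.75 px.
Summing: 2145 + 308 = 2453 px.

2453 px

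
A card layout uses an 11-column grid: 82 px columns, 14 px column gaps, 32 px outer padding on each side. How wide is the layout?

1106 px

Adding margins, columns and gutters: 64 + 902 + 140 = 1106 px.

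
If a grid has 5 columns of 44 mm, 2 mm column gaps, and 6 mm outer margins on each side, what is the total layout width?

Adding margins, columns and gutters: 12 + 220 + 8 = 240 mm.

240 mm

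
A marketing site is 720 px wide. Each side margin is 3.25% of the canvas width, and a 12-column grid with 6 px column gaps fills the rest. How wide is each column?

50.6 px

Margins: 3.25% × 720 = 23.4 px each, so content = 720 − 46.8 = 673.2 px.
673.2 − 11·6 = 607.2; ÷12 gives c = 50.6 px.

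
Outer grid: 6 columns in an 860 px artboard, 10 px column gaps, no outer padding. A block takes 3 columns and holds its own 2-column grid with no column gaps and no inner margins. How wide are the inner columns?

212.5 px

Subtracting 5 column gaps of 10 leaves 810 for 6 columns, so c = 135 px.
3-column span = 3·135 + 2·10 = 425 px.
2d = 425 → d = 212.5 px.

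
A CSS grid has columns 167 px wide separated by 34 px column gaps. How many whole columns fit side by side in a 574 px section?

3 columns

k columns need k·167 + (k−1)·34 = k·201 − 34.
k·201 − 34 ≤ 574 → k ≤ 608 / 201 ≈ 3.02, so k = 3.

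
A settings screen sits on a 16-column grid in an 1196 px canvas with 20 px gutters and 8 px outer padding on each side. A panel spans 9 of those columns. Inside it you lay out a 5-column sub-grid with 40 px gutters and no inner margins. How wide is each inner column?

Outer content = 1196 − 2·8 = 1180 px.
16c + 15·20 = 1180 → 16c = 880 → c = 55 px.
Span of 9: 9·55 + 8·20 = 495 + 160 = 655 px.
Subtracting 4 gutters of 40 leaves 495 for 5 columns, so d = 99 px.

99 px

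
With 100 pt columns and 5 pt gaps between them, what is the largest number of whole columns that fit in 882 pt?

8 columns

Each extra column adds 100 + 5 = 105 pt.
(882 + 5) / 105 = 8.45, so 8 columns fit.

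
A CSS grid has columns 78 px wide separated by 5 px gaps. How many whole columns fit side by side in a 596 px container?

k columns need k·78 + (k−1)·5 = k·83 − 5.
k·83 − 5 ≤ 596 → k ≤ 601 / 83 ≈ 7.24, so k = 7.

7 columns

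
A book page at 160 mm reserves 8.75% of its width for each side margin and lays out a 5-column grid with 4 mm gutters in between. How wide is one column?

23.2 mm

160 × (1 − 2·8.75%) = 160 × 82.5% = 132 mm for the columns.
132 − 4·4 = 116; ÷5 gives c = 23.2 mm.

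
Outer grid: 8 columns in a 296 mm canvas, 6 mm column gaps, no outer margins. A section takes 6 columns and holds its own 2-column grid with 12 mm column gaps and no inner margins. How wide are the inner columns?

104.25 mm

Subtracting 7 column gaps of 6 leaves 254 for 8 columns, so c = 31.75 mm.
Span of 6: 6·31.75 + 5·6 = 190.5 + 30 = 220.5 mm.
Subtracting 1 column gap of 12 leaves 208.5 for 2 columns, so d = 104.25 mm.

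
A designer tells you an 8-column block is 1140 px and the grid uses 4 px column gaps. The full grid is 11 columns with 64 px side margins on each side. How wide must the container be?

1697 px

1140 − 7·4 = 1112; ÷8 gives c = 139 px.
Total width: 2·64 + 11·139 + 10·4 = 1697 px.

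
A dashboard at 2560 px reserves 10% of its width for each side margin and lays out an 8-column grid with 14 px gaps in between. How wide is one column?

Margins: 10% × 2560 = 256 px each, so content = 2560 − 512 = 2048 px.
Subtracting 7 gaps of 14 leaves 1950 for 8 columns, so c = 243.75 px.

243.75 px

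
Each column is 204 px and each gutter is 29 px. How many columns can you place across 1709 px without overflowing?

7 columns

k columns need k·204 + (k−1)·29 = k·233 − 29.
k·233 − 29 ≤ 1709 → k ≤ 1738 / 233 ≈ 7.46, so k = 7.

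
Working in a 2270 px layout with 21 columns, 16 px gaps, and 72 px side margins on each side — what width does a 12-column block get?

Take off 144 px of margins, leaving 2126 px.
2126 − 20·16 = 1806; ÷21 gives c = 86 px.
12 columns plus 11 gaps: 1032 + 176 = 1208 px.

1208 px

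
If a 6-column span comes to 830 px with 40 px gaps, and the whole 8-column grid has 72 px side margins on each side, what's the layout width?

6 columns + 5 gaps: 6c + 5·40 = 830.
6c = 830 − 200 = 630, so c = 105 px.
Total width: 2·72 + 8·105 + 7·40 = 1264 px.

1264 px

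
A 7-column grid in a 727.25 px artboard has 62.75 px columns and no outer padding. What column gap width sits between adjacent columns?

Columns use 439.25 px, leaving 288 px across 6 column gaps = 48 px each.

48 px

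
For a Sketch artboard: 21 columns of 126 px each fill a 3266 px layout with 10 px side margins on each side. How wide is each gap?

Content width = 3266 − 2·10 = 3246 px.
21 columns take 21·126 = 2646 px; remaining 600 splits into 20 gaps.
g = 600 / 20 = 30 px.

30 px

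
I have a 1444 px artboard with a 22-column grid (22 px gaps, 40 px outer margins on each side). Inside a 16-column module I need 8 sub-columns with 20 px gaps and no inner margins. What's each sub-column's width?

Inside the margins: 1444 − 80 = 1364 px.
22 columns + 21 gaps: 22c + 21·22 = 1364.
22c = 1364 − 462 = 902, so c = 41 px.
16 columns plus 15 gaps: 656 + 330 = 986 px.
Subtracting 7 gaps of 20 leaves 846 for 8 columns, so d = 105.75 px.

105.75 px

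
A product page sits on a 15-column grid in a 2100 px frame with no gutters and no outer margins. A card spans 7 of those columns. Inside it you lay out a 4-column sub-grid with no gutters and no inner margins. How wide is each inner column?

2100 / 15 = 140 px per column.
With no gutters, 7 columns span 7·140 = 980 px.
With no gutters, each column is 980/4 = 245 px.

245 px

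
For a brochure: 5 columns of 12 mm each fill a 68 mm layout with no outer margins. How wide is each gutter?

5 columns take 5·12 = 60 mm; remaining 8 splits into 4 gutters.
g = 8 / 4 = 2 mm.

2 mm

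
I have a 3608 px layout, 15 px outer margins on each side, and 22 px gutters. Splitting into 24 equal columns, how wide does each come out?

Inside the margins: 3608 − 30 = 3578 px.
24c + 23·22 = 3578 → 24c = 3072 → c = 128 px.

128 px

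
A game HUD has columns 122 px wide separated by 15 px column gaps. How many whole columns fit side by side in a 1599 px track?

11 columns

k columns need k·122 + (k−1)·15 = k·137 − 15.
k·137 − 15 ≤ 1599 → k ≤ 1614 / 137 ≈ 11.78, so k = 11.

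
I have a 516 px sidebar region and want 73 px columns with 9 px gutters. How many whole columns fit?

6 columns

6 columns: 6·73 + 5·9 = 483 px ≤ 516.
7 columns: 565 px > 516. So 6.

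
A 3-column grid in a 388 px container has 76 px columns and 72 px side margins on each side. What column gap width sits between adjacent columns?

8 px

Inside the margins: 388 − 144 = 244 px.
Columns use 228 px, leaving 16 px across 2 column gaps = 8 px each.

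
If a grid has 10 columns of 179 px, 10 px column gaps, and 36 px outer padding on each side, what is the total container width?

1952 px

Container = 2·36 + 10·179 + 9·10 = 72 + 1790 + 90 = 1952 px.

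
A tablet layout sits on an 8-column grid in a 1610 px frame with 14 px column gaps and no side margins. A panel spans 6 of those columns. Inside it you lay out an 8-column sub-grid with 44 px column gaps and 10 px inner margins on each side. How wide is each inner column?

109.5 px

Subtracting 7 column gaps of 14 leaves 1512 for 8 columns, so c = 189 px.
Span of 6: 6·189 + 5·14 = 1134 + 70 = 1204 px.
Inner content = 1204 − 2·10 = 1184 px.
1184 − 7·44 = 876; ÷8 gives d = 109.5 px.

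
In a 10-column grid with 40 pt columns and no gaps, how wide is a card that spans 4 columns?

With no gaps, 4 columns span 4·40 = 160 pt.

160 pt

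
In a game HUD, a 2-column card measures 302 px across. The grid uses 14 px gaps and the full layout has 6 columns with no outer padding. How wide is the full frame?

302 − 1·14 = 288; ÷2 gives c = 144 px.
Summing: 864 + 70 = 934 px.

934 px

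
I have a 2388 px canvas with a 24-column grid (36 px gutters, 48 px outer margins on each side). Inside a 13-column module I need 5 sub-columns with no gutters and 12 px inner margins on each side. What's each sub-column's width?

240.2 px

Inside the margins: 2388 − 96 = 2292 px.
Subtracting 23 gutters of 36 leaves 1464 for 24 columns, so c = 61 px.
Span of 13: 13·61 + 12·36 = 793 + 432 = 1225 px.
Inner content = 1225 − 2·12 = 1201 px.
With no gutters, each column is 1201/5 = 240.2 px.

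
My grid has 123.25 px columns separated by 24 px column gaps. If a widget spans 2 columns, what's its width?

270.5 px

2 columns plus 1 column gap: 246.5 + 24 = 270.5 px.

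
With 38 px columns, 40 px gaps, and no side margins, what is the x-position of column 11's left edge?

Before column 11: 10 columns + 10 gaps.
Offset = 10·(38 + 40) = 10·78 = 780 px.

780 px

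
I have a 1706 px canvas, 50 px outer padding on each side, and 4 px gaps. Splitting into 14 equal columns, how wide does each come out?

Take off 100 px of margins, leaving 1606 px.
1606 − 13·4 = 1554; ÷14 gives c = 111 px.

111 px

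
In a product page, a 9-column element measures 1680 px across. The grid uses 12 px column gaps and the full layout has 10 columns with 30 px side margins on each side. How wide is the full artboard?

Subtracting 8 column gaps of 12 leaves 1584 for 9 columns, so c = 176 px.
Adding margins, columns and gutters: 60 + 1760 + 108 = 1928 px.

1928 px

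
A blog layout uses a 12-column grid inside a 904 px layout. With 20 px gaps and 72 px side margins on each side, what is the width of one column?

45 px

Content width = 904 − 2·72 = 760 px.
12 columns + 11 gaps: 12c + 11·20 = 760.
12c = 760 − 220 = 540, so c = 45 px.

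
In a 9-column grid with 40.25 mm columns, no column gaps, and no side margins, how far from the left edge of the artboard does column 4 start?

120.75 mm

Before column 4: 3 columns + 3 column gaps.
Offset = 3·(40.25 + 0) = 3·40.25 = 120.75 mm.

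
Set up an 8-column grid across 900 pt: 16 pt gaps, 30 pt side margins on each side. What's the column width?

Subtract both margins: 900 − 2·30 = 840 pt.
Subtracting 7 gaps of 16 leaves 728 for 8 columns, so c = 91 pt.

91 pt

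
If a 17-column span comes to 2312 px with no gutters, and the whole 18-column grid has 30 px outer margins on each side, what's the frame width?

2312 / 17 = 136 px per column.
Frame = 2·30 + 18·136 = 60 + 2448 = 2508 px.

2508 px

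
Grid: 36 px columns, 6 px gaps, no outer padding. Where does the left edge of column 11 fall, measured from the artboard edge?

Before column 11: 10 columns + 10 gaps.
Offset = 10·(36 + 6) = 10·42 = 420 px.

420 px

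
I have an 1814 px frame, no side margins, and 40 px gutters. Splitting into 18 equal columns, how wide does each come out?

63 px

Subtracting 17 gutters of 40 leaves 1134 for 18 columns, so c = 63 px.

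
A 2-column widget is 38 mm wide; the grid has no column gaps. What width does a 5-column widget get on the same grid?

95 mm

With no column gaps, each column is 38/2 = 19 mm.
With no column gaps, 5 columns span 5·19 = 95 mm.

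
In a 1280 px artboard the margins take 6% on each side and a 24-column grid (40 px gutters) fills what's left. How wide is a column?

Each margin = 6% of 1280 = 76.8 px; content = 1280 − 2·76.8 = 1126.4 px.
Subtracting 23 gutters of 40 leaves 206.4 for 24 columns, so c = 8.6 px.

8.6 px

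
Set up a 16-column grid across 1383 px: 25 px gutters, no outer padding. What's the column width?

1383 − 15·25 = 1008; ÷16 gives c = 63 px.

63 px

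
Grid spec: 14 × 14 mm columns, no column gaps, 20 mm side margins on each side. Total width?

236 mm

Summing: 40 + 196 = 236 mm.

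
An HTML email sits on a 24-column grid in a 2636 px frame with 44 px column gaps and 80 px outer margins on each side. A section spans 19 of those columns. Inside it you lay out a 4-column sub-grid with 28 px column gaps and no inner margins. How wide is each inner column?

Subtract both margins: 2636 − 2·80 = 2476 px.
Subtracting 23 column gaps of 44 leaves 1464 for 24 columns, so c = 61 px.
Span of 19: 19·61 + 18·44 = 1159 + 792 = 1951 px.
Subtracting 3 column gaps of 28 leaves 1867 for 4 columns, so d = 466.75 px.

466.75 px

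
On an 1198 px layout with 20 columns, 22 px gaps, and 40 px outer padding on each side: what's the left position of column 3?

Take off 80 px of margins, leaving 1118 px.
20c + 19·22 = 1118 → 20c = 700 → c = 35 px.
Before column 3: the margin + 2 columns + 2 gaps.
Offset = 40 + 2·(35 + 22) = 40 + 114 = 154 px.

154 px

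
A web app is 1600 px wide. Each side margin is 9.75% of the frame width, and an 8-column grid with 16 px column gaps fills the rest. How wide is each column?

Margins: 9.75% × 1600 = 156 px each, so content = 1600 − 312 = 1288 px.
8 columns + 7 column gaps: 8c + 7·16 = 1288.
8c = 1288 − 112 = 1176, so c = 147 px.

147 px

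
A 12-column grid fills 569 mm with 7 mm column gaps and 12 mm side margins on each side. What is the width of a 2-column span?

Take off 24 mm of margins, leaving 545 mm.
12c + 11·7 = 545 → 12c = 468 → c = 39 mm.
Span of 2: 2·39 + 1·7 = 78 + 7 = 85 mm.

85 mm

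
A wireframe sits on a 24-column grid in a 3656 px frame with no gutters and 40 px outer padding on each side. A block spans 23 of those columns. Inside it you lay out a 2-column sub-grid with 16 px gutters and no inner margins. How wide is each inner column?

1705.5 px

Subtract both margins: 3656 − 2·40 = 3576 px.
With no gutters, each column is 3576/24 = 149 px.
With no gutters, 23 columns span 23·149 = 3427 px.
2d + 1·16 = 3427 → 2d = 3411 → d = 1705.5 px.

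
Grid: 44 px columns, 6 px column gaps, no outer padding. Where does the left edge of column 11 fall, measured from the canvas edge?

No margin, so column 11 starts at 10·(column + gutter) = 10·50 = 500 px.

500 px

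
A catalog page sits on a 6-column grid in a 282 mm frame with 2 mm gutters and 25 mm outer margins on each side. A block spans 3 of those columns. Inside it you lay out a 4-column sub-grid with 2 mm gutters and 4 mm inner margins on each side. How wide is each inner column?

25.25 mm

Take off 50 mm of margins, leaving 232 mm.
Subtracting 5 gutters of 2 leaves 222 for 6 columns, so c = 37 mm.
3 columns plus 2 gutters: 111 + 4 = 115 mm.
Inner content = 115 − 2·4 = 107 mm.
4d + 3·2 = 107 → 4d = 101 → d = 25.25 mm.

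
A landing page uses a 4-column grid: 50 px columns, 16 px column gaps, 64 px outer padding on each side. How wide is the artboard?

Total width: 2·64 + 4·50 + 3·16 = 376 px.

376 px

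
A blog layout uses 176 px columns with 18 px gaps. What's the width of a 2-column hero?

370 px

Span of 2: 2·176 + 1·18 = 352 + 18 = 370 px.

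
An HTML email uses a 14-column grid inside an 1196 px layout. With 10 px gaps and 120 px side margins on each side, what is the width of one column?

Subtract both margins: 1196 − 2·120 = 956 px.
14 columns + 13 gaps: 14c + 13·10 = 956.
14c = 956 − 130 = 826, so c = 59 px.

59 px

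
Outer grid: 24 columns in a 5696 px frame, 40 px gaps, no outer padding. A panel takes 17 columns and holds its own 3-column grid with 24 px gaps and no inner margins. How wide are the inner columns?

1325 px

24 columns + 23 gaps: 24c + 23·40 = 5696.
24c = 5696 − 920 = 4776, so c = 199 px.
17-column span = 17·199 + 16·40 = 4023 px.
3 columns + 2 gaps: 3d + 2·24 = 4023.
3d = 4023 − 48 = 3975, so d = 1325 px.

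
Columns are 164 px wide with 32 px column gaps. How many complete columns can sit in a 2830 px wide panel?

14 columns

14 columns: 14·164 + 13·32 = 2712 px ≤ 2830.
15 columns: 2908 px > 2830. So 14.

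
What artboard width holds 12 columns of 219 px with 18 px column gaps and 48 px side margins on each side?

2922 px

Total width: 2·48 + 12·219 + 11·18 = 2922 px.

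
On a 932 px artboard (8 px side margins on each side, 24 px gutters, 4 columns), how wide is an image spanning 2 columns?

446 px

Content width = 932 − 2·8 = 916 px.
916 − 3·24 = 844; ÷4 gives c = 211 px.
2-column span = 2·211 + 1·24 = 446 px.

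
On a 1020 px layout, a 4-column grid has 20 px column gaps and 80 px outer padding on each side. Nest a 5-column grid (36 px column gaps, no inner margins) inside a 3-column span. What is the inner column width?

Outer content = 1020 − 2·80 = 860 px.
Subtracting 3 column gaps of 20 leaves 800 for 4 columns, so c = 200 px.
Span of 3: 3·200 + 2·20 = 600 + 40 = 640 px.
5d + 4·36 = 640 → 5d = 496 → d = 99.2 px.

99.2 px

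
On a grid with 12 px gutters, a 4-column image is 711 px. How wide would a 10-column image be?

711 − 3·12 = 675; ÷4 gives c = 168.75 px.
10 columns plus 9 gutters: 1687.5 + 108 = 1795.5 px.

1795.5 px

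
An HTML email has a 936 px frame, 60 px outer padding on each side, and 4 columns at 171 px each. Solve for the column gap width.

44 px

Subtract both margins: 936 − 2·60 = 816 px.
4 columns take 4·171 = 684 px; remaining 132 splits into 3 column gaps.
g = 132 / 3 = 44 px.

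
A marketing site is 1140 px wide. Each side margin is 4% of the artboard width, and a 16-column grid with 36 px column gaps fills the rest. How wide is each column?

1140 × (1 − 2·4%) = 1140 × 92% = 1048.8 px for the columns.
Subtracting 15 column gaps of 36 leaves 508.8 for 16 columns, so c = 31.8 px.

31.8 px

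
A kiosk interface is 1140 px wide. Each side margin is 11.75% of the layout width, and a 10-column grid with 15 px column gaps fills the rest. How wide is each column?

Each margin = 11.75% of 1140 = 133.95 px; content = 1140 − 2·133.95 = 872.1 px.
10 columns + 9 column gaps: 10c + 9·15 = 872.1.
10c = 872.1 − 135 = 737.1, so c = 73.71 px.

73.71 px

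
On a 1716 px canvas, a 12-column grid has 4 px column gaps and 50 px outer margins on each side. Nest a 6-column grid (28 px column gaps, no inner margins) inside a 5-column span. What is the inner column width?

Outer content = 1716 − 2·50 = 1616 px.
12c + 11·4 = 1616 → 12c = 1572 → c = 131 px.
5 columns plus 4 column gaps: 655 + 16 = 671 px.
671 − 5·28 = 531; ÷6 gives d = 88.5 px.

88.5 px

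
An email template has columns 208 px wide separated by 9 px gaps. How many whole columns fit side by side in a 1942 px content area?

k columns need k·208 + (k−1)·9 = k·217 − 9.
k·217 − 9 ≤ 1942 → k ≤ 1951 / 217 ≈ 8.99, so k = 8.

8 columns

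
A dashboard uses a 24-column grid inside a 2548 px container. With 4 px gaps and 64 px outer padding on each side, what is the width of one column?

Inside the margins: 2548 − 128 = 2420 px.
Subtracting 23 gaps of 4 leaves 2328 for 24 columns, so c = 97 px.

97 px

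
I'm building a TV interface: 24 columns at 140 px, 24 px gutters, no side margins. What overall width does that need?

3912 px

Summing: 3360 + 552 = 3912 px.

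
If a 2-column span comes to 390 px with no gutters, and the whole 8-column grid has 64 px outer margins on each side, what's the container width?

1688 px

390 / 2 = 195 px per column.
Total width: 2·64 + 8·195 = 1688 px.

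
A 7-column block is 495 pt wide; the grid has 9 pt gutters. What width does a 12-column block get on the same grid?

855 pt

495 − 6·9 = 441; ÷7 gives c = 63 pt.
12-column span = 12·63 + 11·9 = 855 pt.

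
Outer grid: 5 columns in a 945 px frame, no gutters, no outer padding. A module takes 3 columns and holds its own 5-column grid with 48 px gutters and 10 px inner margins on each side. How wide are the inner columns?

With no gutters, each column is 945/5 = 189 px.
3-column span = 3·189 = 567 px.
Inner content = 567 − 2·10 = 547 px.
5 columns + 4 gutters: 5d + 4·48 = 547.
5d = 547 − 192 = 355, so d = 71 px.

71 px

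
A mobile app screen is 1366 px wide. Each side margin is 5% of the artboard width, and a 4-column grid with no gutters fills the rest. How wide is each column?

1366 × (1 − 2·5%) = 1366 × 90% = 1229.4 px for the columns.
4c = 1229.4 → c = 307.35 px.

307.35 px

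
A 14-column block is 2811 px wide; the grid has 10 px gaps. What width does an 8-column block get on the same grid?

2811 − 13·10 = 2681; ÷14 gives c = 191.5 px.
8-column span = 8·191.5 + 7·10 = 1602 px.

1602 px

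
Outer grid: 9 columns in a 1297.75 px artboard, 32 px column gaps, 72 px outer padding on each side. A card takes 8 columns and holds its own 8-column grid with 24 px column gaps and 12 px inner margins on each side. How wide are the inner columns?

103.75 px

Outer content = 1297.75 − 2·72 = 1153.75 px.
1153.75 − 8·32 = 897.75; ÷9 gives c = 99.75 px.
8 columns plus 7 column gaps: 798 + 224 = 1022 px.
Inner content = 1022 − 2·12 = 998 px.
Subtracting 7 column gaps of 24 leaves 830 for 8 columns, so d = 103.75 px.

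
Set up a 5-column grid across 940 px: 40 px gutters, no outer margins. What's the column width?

5 columns + 4 gutters: 5c + 4·40 = 940.
5c = 940 − 160 = 780, so c = 156 px.

156 px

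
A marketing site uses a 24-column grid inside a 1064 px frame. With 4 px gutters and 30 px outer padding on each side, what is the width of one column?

Take off 60 px of margins, leaving 1004 px.
24c + 23·4 = 1004 → 24c = 912 → c = 38 px.

38 px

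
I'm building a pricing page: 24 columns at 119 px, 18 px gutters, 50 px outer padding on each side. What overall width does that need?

3370 px

Adding margins, columns and gutters: 100 + 2856 + 414 = 3370 px.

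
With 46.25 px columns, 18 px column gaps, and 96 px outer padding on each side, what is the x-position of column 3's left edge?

Before column 3: the margin + 2 columns + 2 column gaps.
Offset = 96 + 2·(46.25 + 18) = 96 + 128.5 = 224.5 px.

224.5 px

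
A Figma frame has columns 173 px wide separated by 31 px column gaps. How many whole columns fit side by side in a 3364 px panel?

16 columns

Each extra column adds 173 + 31 = 204 px.
(3364 + 31) / 204 = 16.64, so 16 columns fit.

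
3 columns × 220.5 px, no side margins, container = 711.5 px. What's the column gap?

Columns use 661.5 px, leaving 50 px across 2 column gaps = 25 px each.

25 px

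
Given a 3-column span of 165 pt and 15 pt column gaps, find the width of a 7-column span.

405 pt

Subtracting 2 column gaps of 15 leaves 135 for 3 columns, so c = 45 pt.
7 columns plus 6 column gaps: 315 + 90 = 405 pt.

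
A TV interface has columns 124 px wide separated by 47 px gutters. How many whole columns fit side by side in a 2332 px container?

Each extra column adds 124 + 47 = 171 px.
(2332 + 47) / 171 = 13.91, so 13 columns fit.

13 columns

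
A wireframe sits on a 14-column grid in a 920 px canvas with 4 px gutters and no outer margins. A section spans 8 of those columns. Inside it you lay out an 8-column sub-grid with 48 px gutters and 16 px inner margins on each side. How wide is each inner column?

14c + 13·4 = 920 → 14c = 868 → c = 62 px.
Span of 8: 8·62 + 7·4 = 496 + 28 = 524 px.
Inner content = 524 − 2·16 = 492 px.
8d + 7·48 = 492 → 8d = 156 → d = 19.5 px.

19.5 px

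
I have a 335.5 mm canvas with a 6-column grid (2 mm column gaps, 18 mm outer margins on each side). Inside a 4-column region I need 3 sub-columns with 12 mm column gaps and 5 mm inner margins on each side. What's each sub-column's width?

55 mm

Outer content = 335.5 − 2·18 = 299.5 mm.
299.5 − 5·2 = 289.5; ÷6 gives c = 48.25 mm.
Span of 4: 4·48.25 + 3·2 = 193 + 6 = 199 mm.
Inner content = 199 − 2·5 = 189 mm.
3 columns + 2 column gaps: 3d + 2·12 = 189.
3d = 189 − 24 = 165, so d = 55 mm.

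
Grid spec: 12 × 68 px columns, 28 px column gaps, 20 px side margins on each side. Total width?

Adding margins, columns and gutters: 40 + 816 + 308 = 1164 px.

1164 px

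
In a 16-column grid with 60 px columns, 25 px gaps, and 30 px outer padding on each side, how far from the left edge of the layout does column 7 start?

Column 7 starts at margin + 6·(column + gutter) = 30 + 6·85 = 540 px.

540 px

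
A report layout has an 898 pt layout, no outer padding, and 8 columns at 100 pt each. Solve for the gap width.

8 columns take 8·100 = 800 pt; remaining 98 splits into 7 gaps.
g = 98 / 7 = 14 pt.

14 pt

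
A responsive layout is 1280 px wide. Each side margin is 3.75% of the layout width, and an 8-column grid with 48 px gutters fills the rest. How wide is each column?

Margins: 3.75% × 1280 = 48 px each, so content = 1280 − 96 = 1184 px.
Subtracting 7 gutters of 48 leaves 848 for 8 columns, so c = 106 px.

106 px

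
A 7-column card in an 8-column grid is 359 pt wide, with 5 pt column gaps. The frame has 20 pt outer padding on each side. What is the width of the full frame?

451 pt

7 columns + 6 column gaps: 7c + 6·5 = 359.
7c = 359 − 30 = 329, so c = 47 pt.
Total width: 2·20 + 8·47 + 7·5 = 451 pt.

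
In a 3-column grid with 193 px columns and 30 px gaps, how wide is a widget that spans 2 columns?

Span of 2: 2·193 + 1·30 = 386 + 30 = 416 px.

416 px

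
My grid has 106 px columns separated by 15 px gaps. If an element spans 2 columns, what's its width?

2-column span = 2·106 + 1·15 = 227 px.

227 px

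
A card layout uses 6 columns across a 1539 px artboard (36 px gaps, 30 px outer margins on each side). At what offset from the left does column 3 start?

535 px

Take off 60 px of margins, leaving 1479 px.
1479 − 5·36 = 1299; ÷6 gives c = 216.5 px.
Column 3 starts at margin + 2·(column + gutter) = 30 + 2·252.5 = 535 px.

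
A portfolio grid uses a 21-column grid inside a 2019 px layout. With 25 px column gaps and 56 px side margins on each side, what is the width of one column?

Subtract both margins: 2019 − 2·56 = 1907 px.
21 columns + 20 column gaps: 21c + 20·25 = 1907.
21c = 1907 − 500 = 1407, so c = 67 px.

67 px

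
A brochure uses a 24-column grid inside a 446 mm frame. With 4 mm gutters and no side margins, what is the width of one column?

24 columns + 23 gutters: 24c + 23·4 = 446.
24c = 446 − 92 = 354, so c = 14.75 mm.

14.75 mm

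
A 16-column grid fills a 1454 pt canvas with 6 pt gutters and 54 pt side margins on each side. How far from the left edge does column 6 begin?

476.5 pt

Subtract both margins: 1454 − 2·54 = 1346 pt.
16 columns + 15 gutters: 16c + 15·6 = 1346.
16c = 1346 − 90 = 1256, so c = 78.5 pt.
Each column+gutter stride is 84.5 pt; 5 of them past the 54 pt margin is 54 + 422.5 = 476.5 pt.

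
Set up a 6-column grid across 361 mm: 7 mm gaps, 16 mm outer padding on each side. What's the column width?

Take off 32 mm of margins, leaving 329 mm.
329 − 5·7 = 294; ÷6 gives c = 49 mm.

49 mm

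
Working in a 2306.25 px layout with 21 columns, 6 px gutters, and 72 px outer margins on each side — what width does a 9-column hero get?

923.25 px

Inside the margins: 2306.25 − 144 = 2162.25 px.
21 columns + 20 gutters: 21c + 20·6 = 2162.25.
21c = 2162.25 − 120 = 2042.25, so c = 97.25 px.
9 columns plus 8 gutters: 875.25 + 48 = 923.25 px.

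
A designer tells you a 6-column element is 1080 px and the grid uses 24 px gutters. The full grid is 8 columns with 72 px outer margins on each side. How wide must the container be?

1592 px

6c + 5·24 = 1080 → 6c = 960 → c = 160 px.
Adding margins, columns and gutters: 144 + 1280 + 168 = 1592 px.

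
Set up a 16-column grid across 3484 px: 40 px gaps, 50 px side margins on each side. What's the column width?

Subtract both margins: 3484 − 2·50 = 3384 px.
Subtracting 15 gaps of 40 leaves 2784 for 16 columns, so c = 174 px.

174 px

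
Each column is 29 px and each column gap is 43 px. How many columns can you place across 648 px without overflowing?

9 columns

k columns need k·29 + (k−1)·43 = k·72 − 43.
k·72 − 43 ≤ 648 → k ≤ 691 / 72 ≈ 9.60, so k = 9.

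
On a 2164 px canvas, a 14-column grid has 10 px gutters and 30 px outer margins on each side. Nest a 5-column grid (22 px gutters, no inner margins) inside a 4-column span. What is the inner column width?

Subtract both margins: 2164 − 2·30 = 2104 px.
14 columns + 13 gutters: 14c + 13·10 = 2104.
14c = 2104 − 130 = 1974, so c = 141 px.
4 columns plus 3 gutters: 564 + 30 = 594 px.
5d + 4·22 = 594 → 5d = 506 → d = 101.2 px.

101.2 px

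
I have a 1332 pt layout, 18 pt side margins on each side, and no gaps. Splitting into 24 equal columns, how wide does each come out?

54 pt

Content width = 1332 − 2·18 = 1296 pt.
1296 / 24 = 54 pt per column.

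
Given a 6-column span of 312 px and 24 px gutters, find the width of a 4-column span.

200 px

Subtracting 5 gutters of 24 leaves 192 for 6 columns, so c = 32 px.
4 columns plus 3 gutters: 128 + 72 = 200 px.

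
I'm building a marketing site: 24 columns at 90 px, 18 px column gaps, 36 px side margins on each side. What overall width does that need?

2646 px

Total width: 2·36 + 24·90 + 23·18 = 2646 px.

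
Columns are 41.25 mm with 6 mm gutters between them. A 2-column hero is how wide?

Span of 2: 2·41.25 + 1·6 = 82.5 + 6 = 88.5 mm.

88.5 mm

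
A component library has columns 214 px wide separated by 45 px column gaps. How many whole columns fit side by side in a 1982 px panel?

7 columns

k columns need k·214 + (k−1)·45 = k·259 − 45.
k·259 − 45 ≤ 1982 → k ≤ 2027 / 259 ≈ 7.83, so k = 7.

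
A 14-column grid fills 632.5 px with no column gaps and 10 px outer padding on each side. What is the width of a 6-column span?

Subtract both margins: 632.5 − 2·10 = 612.5 px.
With no column gaps, each column is 612.5/14 = 43.75 px.
With no column gaps, 6 columns span 6·43.75 = 262.5 px.

262.5 px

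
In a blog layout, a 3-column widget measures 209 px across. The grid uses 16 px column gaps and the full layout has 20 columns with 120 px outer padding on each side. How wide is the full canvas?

3c + 2·16 = 209 → 3c = 177 → c = 59 px.
Adding margins, columns and gutters: 240 + 1180 + 304 = 1724 px.

1724 px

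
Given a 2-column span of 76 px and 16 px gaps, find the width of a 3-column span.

122 px

2c + 1·16 = 76 → 2c = 60 → c = 30 px.
3 columns plus 2 gaps: 90 + 32 = 122 px.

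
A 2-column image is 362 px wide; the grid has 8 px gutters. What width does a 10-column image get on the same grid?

2 columns + 1 gutter: 2c + 1·8 = 362.
2c = 362 − 8 = 354, so c = 177 px.
10-column span = 10·177 + 9·8 = 1842 px.

1842 px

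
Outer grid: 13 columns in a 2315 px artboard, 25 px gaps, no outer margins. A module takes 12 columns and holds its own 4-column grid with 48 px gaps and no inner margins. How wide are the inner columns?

13c + 12·25 = 2315 → 13c = 2015 → c = 155 px.
12-column span = 12·155 + 11·25 = 2135 px.
4 columns + 3 gaps: 4d + 3·48 = 2135.
4d = 2135 − 144 = 1991, so d = 497.75 px.

497.75 px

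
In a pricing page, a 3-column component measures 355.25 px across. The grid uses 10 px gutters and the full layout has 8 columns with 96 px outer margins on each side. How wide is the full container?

1156 px

355.25 − 2·10 = 335.25; ÷3 gives c = 111.75 px.
Adding margins, columns and gutters: 192 + 894 + 70 = 1156 px.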